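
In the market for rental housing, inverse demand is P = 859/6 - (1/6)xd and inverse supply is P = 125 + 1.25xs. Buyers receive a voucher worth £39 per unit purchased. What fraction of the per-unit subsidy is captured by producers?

Pre-subsidy: 859/6 - (1/6)x = 125 + 1.25x gives x* = 218/17 and P* = 4795/34.
With the rebate, buyers effectively pay Pb = Ps − 39, where Ps is the price sellers receive.
On the curves, Pb = 859/6 - (1/6)x and Ps = 125 + 1.25x; the wedge Ps − Pb = 39 gives 125 + 1.25x − (859/6 - (1/6)x) = 39, so x' = 686/17.
Then Pb = 859/6 − (1/6)·(686/17) = 4639/34 and Ps = 125 + 1.25·(686/17) = 5965/34.
Buyers' price falls by P* − Pb = 4795/34 − 4639/34 = 78/17; sellers' price rises by Ps − P* = 5965/34 − 4795/34 = 585/17.
So producers capture (585/17)/39 = 15/17 of each unit of subsidy.

Producer share = 15/17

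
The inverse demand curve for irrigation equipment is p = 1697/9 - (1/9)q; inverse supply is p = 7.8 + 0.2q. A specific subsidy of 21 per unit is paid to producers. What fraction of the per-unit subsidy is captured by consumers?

Consumer share = 5/14

Pre-subsidy: 1697/9 - (1/9)q = 7.8 + 0.2q gives q* = 581 and p* = 124.
With the subsidy, sellers receive ps = pb + 21 for each unit, where pb is the price buyers pay.
On the curves, pb = 1697/9 - (1/9)q and ps = 7.8 + 0.2q; the wedge ps − pb = 21 gives 7.8 + 0.2q − (1697/9 - (1/9)q) = 21, so q' = 648.5.
Then pb = 1697/9 − (1/9)·648.5 = 116.5 and ps = 7.8 + 0.2·648.5 = 137.5.
Buyers' price falls by p* − pb = 124 − 116.5 = 7.5; sellers' price rises by ps − p* = 137.5 − 124 = 13.5.
So consumers capture 7.5/21 = 5/14 of each unit of subsidy.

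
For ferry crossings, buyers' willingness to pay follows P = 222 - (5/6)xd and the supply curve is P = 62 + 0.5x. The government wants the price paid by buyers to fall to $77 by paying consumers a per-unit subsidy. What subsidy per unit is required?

Required subsidy s = $72 per unit

At a buyer price of 77, quantity demanded is 266.4 − 1.2·77 = 174.
Sellers supply 174 only when they receive Ps = 62 + 0.5·174 = 149.
s = Ps − Pb = 149 − 77 = 72.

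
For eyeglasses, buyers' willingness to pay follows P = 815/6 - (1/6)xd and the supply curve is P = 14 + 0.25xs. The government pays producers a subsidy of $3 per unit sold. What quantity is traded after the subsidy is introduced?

x' = 299.6

Pre-subsidy: 815/6 - (1/6)x = 14 + 0.25x gives x* = 292.4 and P* = 87.1.
With the subsidy, sellers receive Ps = Pb + 3 for each unit, where Pb is the price buyers pay.
On the curves, Pb = 815/6 - (1/6)x and Ps = 14 + 0.25x; the wedge Ps − Pb = 3 gives 14 + 0.25x − (815/6 - (1/6)x) = 3, so x' = 299.6.
Then Pb = 815/6 − (1/6)·299.6 = 85.9 and Ps = 14 + 0.25·299.6 = 88.9.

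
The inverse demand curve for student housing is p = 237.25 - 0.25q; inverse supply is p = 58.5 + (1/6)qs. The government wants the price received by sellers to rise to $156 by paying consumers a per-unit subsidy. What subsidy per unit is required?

Required subsidy s = $65 per unit

At a seller price of 156, quantity supplied is -351 + 6·156 = 585.
Buyers absorb 585 only when they pay pb = 237.25 − 0.25·585 = 91.
s = ps − pb = 156 − 91 = 65.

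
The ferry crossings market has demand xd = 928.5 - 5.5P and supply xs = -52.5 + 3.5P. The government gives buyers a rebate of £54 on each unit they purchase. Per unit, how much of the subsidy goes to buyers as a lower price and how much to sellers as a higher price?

Buyers gain £21 per unit; sellers gain £33 per unit

Pre-subsidy: 928.5 - 5.5P = -52.5 + 3.5P gives P* = 109, x* = 329.
With the rebate, buyers effectively pay Pb = Ps − 54, where Ps is the price sellers receive.
Demand in terms of Ps becomes xd = 928.5 − 5.5(Ps − 54) = 1225.5 - 5.5Ps. Setting this equal to supply: 1225.5 - 5.5Ps = -52.5 + 3.5Ps, so Ps = 142.
Buyers pay Pb = 142 − 54 = 88; x' = -52.5 + 3.5·142 = 444.5.
Buyers' price falls by P* − Pb = 109 − 88 = 21; sellers' price rises by Ps − P* = 142 − 109 = 33.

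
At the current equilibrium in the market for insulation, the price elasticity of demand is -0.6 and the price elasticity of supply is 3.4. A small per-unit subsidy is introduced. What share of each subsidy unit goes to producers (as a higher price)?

For a small subsidy around the equilibrium, the benefit split depends on the relative slopes, which at a point are proportional to the elasticities.
Buyer share = εs/(εs + |εd|) = 3.4/(3.4 + 0.6) = 0.85; seller share = |εd|/(εs + |εd|) = 0.15.
So producers capture 0.15 of the subsidy.

Producer share = 0.15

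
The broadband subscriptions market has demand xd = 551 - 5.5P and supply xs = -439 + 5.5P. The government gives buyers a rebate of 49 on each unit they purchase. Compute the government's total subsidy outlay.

Pre-subsidy: 551 - 5.5P = -439 + 5.5P gives P* = 90, x* = 56.
With the rebate, buyers effectively pay Pb = Ps − 49, where Ps is the price sellers receive.
Demand in terms of Ps becomes xd = 551 − 5.5(Ps − 49) = 820.5 - 5.5Ps. Setting this equal to supply: 820.5 - 5.5Ps = -439 + 5.5Ps, so Ps = 114.5.
Buyers pay Pb = 114.5 − 49 = 65.5; x' = -439 + 5.5·114.5 = 190.75.
Government outlay = subsidy × quantity = 49 × 190.75 = 9346.75.

Government cost = 9346.75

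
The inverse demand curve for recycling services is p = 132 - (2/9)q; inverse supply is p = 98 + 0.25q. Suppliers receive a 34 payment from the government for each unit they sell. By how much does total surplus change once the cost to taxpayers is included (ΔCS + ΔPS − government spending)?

Net change in total surplus = -1224

Pre-subsidy: 132 - (2/9)q = 98 + 0.25q gives q* = 72 and p* = 116.
With the subsidy, sellers receive ps = pb + 34 for each unit, where pb is the price buyers pay.
On the curves, pb = 132 - (2/9)q and ps = 98 + 0.25q; the wedge ps − pb = 34 gives 98 + 0.25q − (132 - (2/9)q) = 34, so q' = 144.
Then pb = 132 − (2/9)·144 = 100 and ps = 98 + 0.25·144 = 134.
ΔCS = ½(72 + 144)(116 − 100) = 1728; ΔPS = ½(72 + 144)(134 − 116) = 1944.
Government spending = 34 × 144 = 4896.
Net change = 1728 + 1944 − 4896 = -1224. The loss equals the DWL triangle ½·34·72.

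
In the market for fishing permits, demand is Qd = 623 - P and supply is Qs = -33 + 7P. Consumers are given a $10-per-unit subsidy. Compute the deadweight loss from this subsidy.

Deadweight loss = $43.75

Pre-subsidy: 623 - P = -33 + 7P gives P* = 82, Q* = 541.
With the rebate, buyers effectively pay Pb = Ps − 10, where Ps is the price sellers receive.
Demand in terms of Ps becomes Qd = 623 − 1(Ps − 10) = 633 - Ps. Setting this equal to supply: 633 - Ps = -33 + 7Ps, so Ps = 83.25.
Buyers pay Pb = 83.25 − 10 = 73.25; Q' = -33 + 7·83.25 = 549.75.
The subsidy expands output by 549.75 − 541 = 8.75 past the efficient level; on those units the gap between marginal cost and willingness to pay runs from 0 up to 10.
DWL = ½ × 10 × 8.75 = 43.75.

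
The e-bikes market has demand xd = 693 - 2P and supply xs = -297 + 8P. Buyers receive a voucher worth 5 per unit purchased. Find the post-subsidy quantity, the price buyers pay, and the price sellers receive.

Pre-subsidy: 693 - 2P = -297 + 8P gives P* = 99, x* = 495.
With the rebate, buyers effectively pay Pb = Ps − 5, where Ps is the price sellers receive.
Demand in terms of Ps becomes xd = 693 − 2(Ps − 5) = 703 - 2Ps. Setting this equal to supply: 703 - 2Ps = -297 + 8Ps, so Ps = 100.
Buyers pay Pb = 100 − 5 = 95; x' = -297 + 8·100 = 503.

x' = 503; buyers pay 95; sellers receive 100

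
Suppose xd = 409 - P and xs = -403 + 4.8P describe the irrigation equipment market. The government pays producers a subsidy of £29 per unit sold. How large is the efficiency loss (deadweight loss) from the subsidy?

Pre-subsidy: 409 - P = -403 + 4.8P gives P* = 140, x* = 269.
With the subsidy, sellers receive Ps = Pb + 29 for each unit, where Pb is the price buyers pay.
Supply in terms of Pb becomes xs = -403 + 4.8(Pb + 29) = -263.8 + 4.8Pb. Setting this equal to demand: 409 - Pb = -263.8 + 4.8Pb, so Pb = 116.
Sellers receive Ps = 116 + 29 = 145; x' = 409 − 1·116 = 293.
The subsidy expands output by 293 − 269 = 24 past the efficient level; on those units the gap between marginal cost and willingness to pay runs from 0 up to 29.
DWL = ½ × 29 × 24 = 348.

Deadweight loss = £348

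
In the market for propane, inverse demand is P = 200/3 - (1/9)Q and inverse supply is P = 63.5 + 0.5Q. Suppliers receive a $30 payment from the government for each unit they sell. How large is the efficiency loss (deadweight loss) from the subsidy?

Deadweight loss = 8100/11

Pre-subsidy: 200/3 - (1/9)Q = 63.5 + 0.5Q gives Q* = 57/11 and P* = 727/11.
With the subsidy, sellers receive Ps = Pb + 30 for each unit, where Pb is the price buyers pay.
On the curves, Pb = 200/3 - (1/9)Q and Ps = 63.5 + 0.5Q; the wedge Ps − Pb = 30 gives 63.5 + 0.5Q − (200/3 - (1/9)Q) = 30, so Q' = 597/11.
Then Pb = 200/3 − (1/9)·(597/11) = 667/11 and Ps = 63.5 + 0.5·(597/11) = 997/11.
The subsidy expands output by 597/11 − 57/11 = 540/11 past the efficient level; on those units the gap between marginal cost and willingness to pay runs from 0 up to 30.
DWL = ½ × 30 × 540/11 = 8100/11.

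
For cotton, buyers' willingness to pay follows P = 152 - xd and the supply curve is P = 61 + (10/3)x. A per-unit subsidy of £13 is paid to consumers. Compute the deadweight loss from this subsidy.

Deadweight loss = £19.5

Pre-subsidy: 152 - x = 61 + (10/3)x gives x* = 21 and P* = 131.
With the rebate, buyers effectively pay Pb = Ps − 13, where Ps is the price sellers receive.
On the curves, Pb = 152 - x and Ps = 61 + (10/3)x; the wedge Ps − Pb = 13 gives 61 + (10/3)x − (152 - x) = 13, so x' = 24.
Then Pb = 152 − 1·24 = 128 and Ps = 61 + (10/3)·24 = 141.
The subsidy expands output by 24 − 21 = 3 past the efficient level; on those units the gap between marginal cost and willingness to pay runs from 0 up to 13.
DWL = ½ × 13 × 3 = 19.5.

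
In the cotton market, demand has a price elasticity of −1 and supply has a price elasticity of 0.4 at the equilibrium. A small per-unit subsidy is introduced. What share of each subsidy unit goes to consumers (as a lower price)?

For a small subsidy around the equilibrium, the benefit split depends on the relative slopes, which at a point are proportional to the elasticities.
Buyer share = εs/(εs + |εd|) = 0.4/(0.4 + 1) = 2/7; seller share = |εd|/(εs + |εd|) = 5/7.

Consumer share = 2/7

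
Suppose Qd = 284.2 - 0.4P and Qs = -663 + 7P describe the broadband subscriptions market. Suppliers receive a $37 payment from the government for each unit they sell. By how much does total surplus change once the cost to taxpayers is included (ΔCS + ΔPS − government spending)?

Net change in total surplus = -$259

Pre-subsidy: 284.2 - 0.4P = -663 + 7P gives P* = 128, Q* = 233.
With the subsidy, sellers receive Ps = Pb + 37 for each unit, where Pb is the price buyers pay.
Supply in terms of Pb becomes Qs = -663 + 7(Pb + 37) = -404 + 7Pb. Setting this equal to demand: 284.2 - 0.4Pb = -404 + 7Pb, so Pb = 93.
Sellers receive Ps = 93 + 37 = 130; Q' = 284.2 − 0.4·93 = 247.
ΔCS = ½(233 + 247)(128 − 93) = 8400; ΔPS = ½(233 + 247)(130 − 128) = 480.
Government spending = 37 × 247 = 9139.
Net change = 8400 + 480 − 9139 = -259. The loss equals the DWL triangle ½·37·14.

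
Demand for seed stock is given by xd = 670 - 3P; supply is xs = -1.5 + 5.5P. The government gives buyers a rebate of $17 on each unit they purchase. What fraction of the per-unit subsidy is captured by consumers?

Pre-subsidy: 670 - 3P = -1.5 + 5.5P gives P* = 79, x* = 433.
With the rebate, buyers effectively pay Pb = Ps − 17, where Ps is the price sellers receive.
Demand in terms of Ps becomes xd = 670 − 3(Ps − 17) = 721 - 3Ps. Setting this equal to supply: 721 - 3Ps = -1.5 + 5.5Ps, so Ps = 85.
Buyers pay Pb = 85 − 17 = 68; x' = -1.5 + 5.5·85 = 466.
Buyers' price falls by P* − Pb = 79 − 68 = 11; sellers' price rises by Ps − P* = 85 − 79 = 6.
So consumers capture 11/17 = 11/17 of each unit of subsidy.

Consumer share = 11/17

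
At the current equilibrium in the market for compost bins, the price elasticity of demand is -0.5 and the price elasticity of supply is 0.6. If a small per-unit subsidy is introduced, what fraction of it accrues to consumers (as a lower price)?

For a small subsidy around the equilibrium, the benefit split depends on the relative slopes, which at a point are proportional to the elasticities.
Buyer share = εs/(εs + |εd|) = 0.6/(0.6 + 0.5) = 6/11; seller share = |εd|/(εs + |εd|) = 5/11.

Consumer share = 6/11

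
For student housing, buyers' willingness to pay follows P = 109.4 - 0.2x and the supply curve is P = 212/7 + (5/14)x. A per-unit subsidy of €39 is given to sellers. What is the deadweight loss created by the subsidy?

Deadweight loss = €1365

Pre-subsidy: 109.4 - 0.2x = 212/7 + (5/14)x gives x* = 142 and P* = 81.
With the subsidy, sellers receive Ps = Pb + 39 for each unit, where Pb is the price buyers pay.
On the curves, Pb = 109.4 - 0.2x and Ps = 212/7 + (5/14)x; the wedge Ps − Pb = 39 gives 212/7 + (5/14)x − (109.4 - 0.2x) = 39, so x' = 212.
Then Pb = 109.4 − 0.2·212 = 67 and Ps = 212/7 + (5/14)·212 = 106.
The subsidy expands output by 212 − 142 = 70 past the efficient level; on those units the gap between marginal cost and willingness to pay runs from 0 up to 39.
DWL = ½ × 39 × 70 = 1365.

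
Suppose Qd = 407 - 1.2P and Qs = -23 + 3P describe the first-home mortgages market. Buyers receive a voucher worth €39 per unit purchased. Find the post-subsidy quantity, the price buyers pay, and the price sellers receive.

Q' = 2223/7; buyers pay 1565/21; sellers receive 2384/21

Pre-subsidy: 407 - 1.2P = -23 + 3P gives P* = 2150/21, Q* = 1989/7.
With the rebate, buyers effectively pay Pb = Ps − 39, where Ps is the price sellers receive.
Demand in terms of Ps becomes Qd = 407 − 1.2(Ps − 39) = 453.8 - 1.2Ps. Setting this equal to supply: 453.8 - 1.2Ps = -23 + 3Ps, so Ps = 2384/21.
Buyers pay Pb = 2384/21 − 39 = 1565/21; Q' = -23 + 3·(2384/21) = 2223/7.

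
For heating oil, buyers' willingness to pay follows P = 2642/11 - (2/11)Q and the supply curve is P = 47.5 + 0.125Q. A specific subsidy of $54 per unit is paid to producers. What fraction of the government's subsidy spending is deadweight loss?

DWL / government spending = 22/201

Pre-subsidy: 2642/11 - (2/11)Q = 47.5 + 0.125Q gives Q* = 628 and P* = 126.
With the subsidy, sellers receive Ps = Pb + 54 for each unit, where Pb is the price buyers pay.
On the curves, Pb = 2642/11 - (2/11)Q and Ps = 47.5 + 0.125Q; the wedge Ps − Pb = 54 gives 47.5 + 0.125Q − (2642/11 - (2/11)Q) = 54, so Q' = 804.
Then Pb = 2642/11 − (2/11)·804 = 94 and Ps = 47.5 + 0.125·804 = 148.
ΔCS = ½(628 + 804)(126 − 94) = 22912; ΔPS = ½(628 + 804)(148 − 126) = 15752.
Government spending = 54 × 804 = 43416.
DWL = ½ × 54 × (804 − 628) = 4752; fraction = 4752 / 43416 = 22/201.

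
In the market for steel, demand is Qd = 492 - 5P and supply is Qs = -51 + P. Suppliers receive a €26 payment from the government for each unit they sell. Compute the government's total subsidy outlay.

Government cost = 4771/3

Pre-subsidy: 492 - 5P = -51 + P gives P* = 90.5, Q* = 39.5.
With the subsidy, sellers receive Ps = Pb + 26 for each unit, where Pb is the price buyers pay.
Supply in terms of Pb becomes Qs = -51 + 1(Pb + 26) = -25 + Pb. Setting this equal to demand: 492 - 5Pb = -25 + Pb, so Pb = 517/6.
Sellers receive Ps = 517/6 + 26 = 673/6; Q' = 492 − 5·(517/6) = 367/6.
Government outlay = subsidy × quantity = 26 × 367/6 = 4771/3.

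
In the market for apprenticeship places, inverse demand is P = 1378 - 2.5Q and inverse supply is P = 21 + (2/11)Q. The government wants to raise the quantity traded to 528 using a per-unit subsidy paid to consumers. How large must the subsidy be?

Required subsidy s = 59 per unit

At Q = 528, from the demand curve buyers pay Pb = 1378 − 2.5·528 = 58; from the supply curve sellers need Ps = 21 + (2/11)·528 = 117.
The subsidy must fill the gap: s = Ps − Pb = 117 − 58 = 59.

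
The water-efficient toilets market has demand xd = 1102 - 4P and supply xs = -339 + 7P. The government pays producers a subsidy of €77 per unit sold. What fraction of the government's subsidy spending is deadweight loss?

Pre-subsidy: 1102 - 4P = -339 + 7P gives P* = 131, x* = 578.
With the subsidy, sellers receive Ps = Pb + 77 for each unit, where Pb is the price buyers pay.
Supply in terms of Pb becomes xs = -339 + 7(Pb + 77) = 200 + 7Pb. Setting this equal to demand: 1102 - 4Pb = 200 + 7Pb, so Pb = 82.
Sellers receive Ps = 82 + 77 = 159; x' = 1102 − 4·82 = 774.
ΔCS = ½(578 + 774)(131 − 82) = 33124; ΔPS = ½(578 + 774)(159 − 131) = 18928.
Government spending = 77 × 774 = 59598.
DWL = ½ × 77 × (774 − 578) = 7546; fraction = 7546 / 59598 = 49/387.

DWL / government spending = 49/387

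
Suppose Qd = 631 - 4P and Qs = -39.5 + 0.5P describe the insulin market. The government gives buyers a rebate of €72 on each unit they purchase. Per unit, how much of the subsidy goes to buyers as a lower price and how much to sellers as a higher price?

Pre-subsidy: 631 - 4P = -39.5 + 0.5P gives P* = 149, Q* = 35.
With the rebate, buyers effectively pay Pb = Ps − 72, where Ps is the price sellers receive.
Demand in terms of Ps becomes Qd = 631 − 4(Ps − 72) = 919 - 4Ps. Setting this equal to supply: 919 - 4Ps = -39.5 + 0.5Ps, so Ps = 213.
Buyers pay Pb = 213 − 72 = 141; Q' = -39.5 + 0.5·213 = 67.
Buyers' price falls by P* − Pb = 149 − 141 = 8; sellers' price rises by Ps − P* = 213 − 149 = 64.

Buyers gain €8 per unit; sellers gain €64 per unit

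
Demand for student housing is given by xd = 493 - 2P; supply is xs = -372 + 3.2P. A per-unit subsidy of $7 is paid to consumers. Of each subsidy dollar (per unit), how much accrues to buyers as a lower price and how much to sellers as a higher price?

Pre-subsidy: 493 - 2P = -372 + 3.2P gives P* = 4325/26, x* = 2084/13.
With the rebate, buyers effectively pay Pb = Ps − 7, where Ps is the price sellers receive.
Demand in terms of Ps becomes xd = 493 − 2(Ps − 7) = 507 - 2Ps. Setting this equal to supply: 507 - 2Ps = -372 + 3.2Ps, so Ps = 4395/26.
Buyers pay Pb = 4395/26 − 7 = 4213/26; x' = -372 + 3.2·(4395/26) = 2196/13.
Buyers' price falls by P* − Pb = 4325/26 − 4213/26 = 56/13; sellers' price rises by Ps − P* = 4395/26 − 4325/26 = 35/13.

Buyers gain 56/13 per unit; sellers gain 35/13 per unit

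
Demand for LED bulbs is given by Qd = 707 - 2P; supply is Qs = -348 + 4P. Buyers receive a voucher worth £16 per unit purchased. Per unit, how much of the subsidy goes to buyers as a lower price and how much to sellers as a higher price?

Buyers gain 32/3 per unit; sellers gain 16/3 per unit

Pre-subsidy: 707 - 2P = -348 + 4P gives P* = 1055/6, Q* = 1066/3.
With the rebate, buyers effectively pay Pb = Ps − 16, where Ps is the price sellers receive.
Demand in terms of Ps becomes Qd = 707 − 2(Ps − 16) = 739 - 2Ps. Setting this equal to supply: 739 - 2Ps = -348 + 4Ps, so Ps = 1087/6.
Buyers pay Pb = 1087/6 − 16 = 991/6; Q' = -348 + 4·(1087/6) = 1130/3.
Buyers' price falls by P* − Pb = 1055/6 − 991/6 = 32/3; sellers' price rises by Ps − P* = 1087/6 − 1055/6 = 16/3.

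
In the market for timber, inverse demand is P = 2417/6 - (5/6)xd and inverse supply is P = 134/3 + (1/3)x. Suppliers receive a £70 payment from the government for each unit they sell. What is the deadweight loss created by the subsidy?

Deadweight loss = £2100

Pre-subsidy: 2417/6 - (5/6)x = 134/3 + (1/3)x gives x* = 307 and P* = 147.
With the subsidy, sellers receive Ps = Pb + 70 for each unit, where Pb is the price buyers pay.
On the curves, Pb = 2417/6 - (5/6)x and Ps = 134/3 + (1/3)x; the wedge Ps − Pb = 70 gives 134/3 + (1/3)x − (2417/6 - (5/6)x) = 70, so x' = 367.
Then Pb = 2417/6 − (5/6)·367 = 97 and Ps = 134/3 + (1/3)·367 = 167.
The subsidy expands output by 367 − 307 = 60 past the efficient level; on those units the gap between marginal cost and willingness to pay runs from 0 up to 70.
DWL = ½ × 70 × 60 = 2100.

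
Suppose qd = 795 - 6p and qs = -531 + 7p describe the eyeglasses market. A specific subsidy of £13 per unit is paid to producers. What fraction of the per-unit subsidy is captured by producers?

Producer share = 6/13

Pre-subsidy: 795 - 6p = -531 + 7p gives p* = 102, q* = 183.
With the subsidy, sellers receive ps = pb + 13 for each unit, where pb is the price buyers pay.
Supply in terms of pb becomes qs = -531 + 7(pb + 13) = -440 + 7pb. Setting this equal to demand: 795 - 6pb = -440 + 7pb, so pb = 95.
Sellers receive ps = 95 + 13 = 108; q' = 795 − 6·95 = 225.
Buyers' price falls by p* − pb = 102 − 95 = 7; sellers' price rises by ps − p* = 108 − 102 = 6.
So producers capture 6/13 = 6/13 of each unit of subsidy.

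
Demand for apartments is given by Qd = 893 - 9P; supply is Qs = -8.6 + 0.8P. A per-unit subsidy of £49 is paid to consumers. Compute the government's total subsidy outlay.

Pre-subsidy: 893 - 9P = -8.6 + 0.8P gives P* = 92, Q* = 65.
With the rebate, buyers effectively pay Pb = Ps − 49, where Ps is the price sellers receive.
Demand in terms of Ps becomes Qd = 893 − 9(Ps − 49) = 1334 - 9Ps. Setting this equal to supply: 1334 - 9Ps = -8.6 + 0.8Ps, so Ps = 137.
Buyers pay Pb = 137 − 49 = 88; Q' = -8.6 + 0.8·137 = 101.
Government outlay = subsidy × quantity = 49 × 101 = 4949.

Government cost = £4949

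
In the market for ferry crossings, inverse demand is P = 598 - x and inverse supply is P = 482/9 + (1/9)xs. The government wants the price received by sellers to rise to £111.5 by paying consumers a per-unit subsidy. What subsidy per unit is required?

Required subsidy s = £35 per unit

At a seller price of 111.5, quantity supplied is -482 + 9·111.5 = 521.5.
Buyers absorb 521.5 only when they pay Pb = 598 − 1·521.5 = 76.5.
s = Ps − Pb = 111.5 − 76.5 = 35.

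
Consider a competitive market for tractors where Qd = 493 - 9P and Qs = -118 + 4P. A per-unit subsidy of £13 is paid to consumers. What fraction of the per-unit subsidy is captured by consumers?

Pre-subsidy: 493 - 9P = -118 + 4P gives P* = 47, Q* = 70.
With the rebate, buyers effectively pay Pb = Ps − 13, where Ps is the price sellers receive.
Demand in terms of Ps becomes Qd = 493 − 9(Ps − 13) = 610 - 9Ps. Setting this equal to supply: 610 - 9Ps = -118 + 4Ps, so Ps = 56.
Buyers pay Pb = 56 − 13 = 43; Q' = -118 + 4·56 = 106.
Buyers' price falls by P* − Pb = 47 − 43 = 4; sellers' price rises by Ps − P* = 56 − 47 = 9.
So consumers capture 4/13 = 4/13 of each unit of subsidy.

Consumer share = 4/13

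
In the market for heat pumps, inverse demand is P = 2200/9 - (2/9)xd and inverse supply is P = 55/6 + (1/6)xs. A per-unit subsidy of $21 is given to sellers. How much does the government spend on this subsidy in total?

Pre-subsidy: 2200/9 - (2/9)x = 55/6 + (1/6)x gives x* = 605 and P* = 110.
With the subsidy, sellers receive Ps = Pb + 21 for each unit, where Pb is the price buyers pay.
On the curves, Pb = 2200/9 - (2/9)x and Ps = 55/6 + (1/6)x; the wedge Ps − Pb = 21 gives 55/6 + (1/6)x − (2200/9 - (2/9)x) = 21, so x' = 659.
Then Pb = 2200/9 − (2/9)·659 = 98 and Ps = 55/6 + (1/6)·659 = 119.
Government outlay = subsidy × quantity = 21 × 659 = 13839.

Government cost = $13839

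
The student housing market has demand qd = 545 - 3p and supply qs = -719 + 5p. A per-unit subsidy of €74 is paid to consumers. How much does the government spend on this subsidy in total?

Government cost = €15521.5

Pre-subsidy: 545 - 3p = -719 + 5p gives p* = 158, q* = 71.
With the rebate, buyers effectively pay pb = ps − 74, where ps is the price sellers receive.
Demand in terms of ps becomes qd = 545 − 3(ps − 74) = 767 - 3ps. Setting this equal to supply: 767 - 3ps = -719 + 5ps, so ps = 185.75.
Buyers pay pb = 185.75 − 74 = 111.75; q' = -719 + 5·185.75 = 209.75.
Government outlay = subsidy × quantity = 74 × 209.75 = 15521.5.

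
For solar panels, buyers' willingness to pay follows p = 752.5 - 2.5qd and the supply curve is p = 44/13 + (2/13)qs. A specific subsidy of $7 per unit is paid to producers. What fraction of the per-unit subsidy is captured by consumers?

Pre-subsidy: 752.5 - 2.5q = 44/13 + (2/13)q gives q* = 19477/69 and p* = 3230/69.
With the subsidy, sellers receive ps = pb + 7 for each unit, where pb is the price buyers pay.
On the curves, pb = 752.5 - 2.5q and ps = 44/13 + (2/13)q; the wedge ps − pb = 7 gives 44/13 + (2/13)q − (752.5 - 2.5q) = 7, so q' = 6553/23.
Then pb = 752.5 − 2.5·(6553/23) = 925/23 and ps = 44/13 + (2/13)·(6553/23) = 1086/23.
Buyers' price falls by p* − pb = 3230/69 − 925/23 = 455/69; sellers' price rises by ps − p* = 1086/23 − 3230/69 = 28/69.
So consumers capture (455/69)/7 = 65/69 of each unit of subsidy.

Consumer share = 65/69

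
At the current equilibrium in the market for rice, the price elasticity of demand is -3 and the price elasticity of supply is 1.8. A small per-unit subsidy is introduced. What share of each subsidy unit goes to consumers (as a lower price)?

Consumer share = 0.375

For a small subsidy around the equilibrium, the benefit split depends on the relative slopes, which at a point are proportional to the elasticities.
Buyer share = εs/(εs + |εd|) = 1.8/(1.8 + 3) = 0.375; seller share = |εd|/(εs + |εd|) = 0.625.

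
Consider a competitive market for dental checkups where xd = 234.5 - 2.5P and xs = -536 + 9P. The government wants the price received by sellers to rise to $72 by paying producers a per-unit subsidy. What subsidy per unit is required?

At a seller price of 72, quantity supplied is -536 + 9·72 = 112.
Buyers absorb 112 only when they pay Pb with 234.5 − 2.5·Pb = 112, i.e. Pb = 49.
s = Ps − Pb = 72 − 49 = 23.

Required subsidy s = $23 per unit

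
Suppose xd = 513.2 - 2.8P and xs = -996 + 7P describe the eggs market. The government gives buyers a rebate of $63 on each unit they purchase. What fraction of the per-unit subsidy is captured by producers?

Producer share = 2/7

Pre-subsidy: 513.2 - 2.8P = -996 + 7P gives P* = 154, x* = 82.
With the rebate, buyers effectively pay Pb = Ps − 63, where Ps is the price sellers receive.
Demand in terms of Ps becomes xd = 513.2 − 2.8(Ps − 63) = 689.6 - 2.8Ps. Setting this equal to supply: 689.6 - 2.8Ps = -996 + 7Ps, so Ps = 172.
Buyers pay Pb = 172 − 63 = 109; x' = -996 + 7·172 = 208.
Buyers' price falls by P* − Pb = 154 − 109 = 45; sellers' price rises by Ps − P* = 172 − 154 = 18.
So producers capture 18/63 = 2/7 of each unit of subsidy.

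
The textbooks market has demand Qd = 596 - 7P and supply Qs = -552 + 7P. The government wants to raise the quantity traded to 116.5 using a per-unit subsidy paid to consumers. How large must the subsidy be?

Required subsidy s = 27 per unit

At Q = 116.5, invert demand for the buyer price: Pb = (596 − 116.5)/7 = 68.5; invert supply for the seller price: Ps = (116.5 − (-552))/7 = 95.5.
The subsidy must fill the gap: s = Ps − Pb = 95.5 − 68.5 = 27.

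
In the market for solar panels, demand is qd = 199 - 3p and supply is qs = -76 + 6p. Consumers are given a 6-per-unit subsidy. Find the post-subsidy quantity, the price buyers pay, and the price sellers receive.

Pre-subsidy: 199 - 3p = -76 + 6p gives p* = 275/9, q* = 322/3.
With the rebate, buyers effectively pay pb = ps − 6, where ps is the price sellers receive.
Demand in terms of ps becomes qd = 199 − 3(ps − 6) = 217 - 3ps. Setting this equal to supply: 217 - 3ps = -76 + 6ps, so ps = 293/9.
Buyers pay pb = 293/9 − 6 = 239/9; q' = -76 + 6·(293/9) = 358/3.

q' = 358/3; buyers pay 239/9; sellers receive 293/9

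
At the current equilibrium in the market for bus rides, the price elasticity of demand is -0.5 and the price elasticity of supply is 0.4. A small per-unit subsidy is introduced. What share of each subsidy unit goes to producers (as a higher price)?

Producer share = 5/9

For a small subsidy around the equilibrium, the benefit split depends on the relative slopes, which at a point are proportional to the elasticities.
Buyer share = εs/(εs + |εd|) = 0.4/(0.4 + 0.5) = 4/9; seller share = |εd|/(εs + |εd|) = 5/9.
So producers capture 5/9 of the subsidy.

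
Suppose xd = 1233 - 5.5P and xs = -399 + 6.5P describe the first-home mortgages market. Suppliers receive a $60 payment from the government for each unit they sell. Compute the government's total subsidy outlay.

Pre-subsidy: 1233 - 5.5P = -399 + 6.5P gives P* = 136, x* = 485.
With the subsidy, sellers receive Ps = Pb + 60 for each unit, where Pb is the price buyers pay.
Supply in terms of Pb becomes xs = -399 + 6.5(Pb + 60) = -9 + 6.5Pb. Setting this equal to demand: 1233 - 5.5Pb = -9 + 6.5Pb, so Pb = 103.5.
Sellers receive Ps = 103.5 + 60 = 163.5; x' = 1233 − 5.5·103.5 = 663.75.
Government outlay = subsidy × quantity = 60 × 663.75 = 39825.

Government cost = $39825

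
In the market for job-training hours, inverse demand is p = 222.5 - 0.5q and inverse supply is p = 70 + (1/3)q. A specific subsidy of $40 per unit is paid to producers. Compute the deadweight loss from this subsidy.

Pre-subsidy: 222.5 - 0.5q = 70 + (1/3)q gives q* = 183 and p* = 131.
With the subsidy, sellers receive ps = pb + 40 for each unit, where pb is the price buyers pay.
On the curves, pb = 222.5 - 0.5q and ps = 70 + (1/3)q; the wedge ps − pb = 40 gives 70 + (1/3)q − (222.5 - 0.5q) = 40, so q' = 231.
Then pb = 222.5 − 0.5·231 = 107 and ps = 70 + (1/3)·231 = 147.
The subsidy expands output by 231 − 183 = 48 past the efficient level; on those units the gap between marginal cost and willingness to pay runs from 0 up to 40.
DWL = ½ × 40 × 48 = 960.

Deadweight loss = $960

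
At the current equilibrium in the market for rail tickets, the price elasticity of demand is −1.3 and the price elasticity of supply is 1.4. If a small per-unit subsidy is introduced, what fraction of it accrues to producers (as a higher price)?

For a small subsidy around the equilibrium, the benefit split depends on the relative slopes, which at a point are proportional to the elasticities.
Buyer share = εs/(εs + |εd|) = 1.4/(1.4 + 1.3) = 14/27; seller share = |εd|/(εs + |εd|) = 13/27.
So producers capture 13/27 of the subsidy.

Producer share = 13/27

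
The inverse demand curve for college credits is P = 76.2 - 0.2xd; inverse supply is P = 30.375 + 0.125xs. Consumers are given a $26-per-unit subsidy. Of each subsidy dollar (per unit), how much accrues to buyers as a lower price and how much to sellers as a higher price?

Buyers gain $16 per unit; sellers gain $10 per unit

Pre-subsidy: 76.2 - 0.2x = 30.375 + 0.125x gives x* = 141 and P* = 48.
With the rebate, buyers effectively pay Pb = Ps − 26, where Ps is the price sellers receive.
On the curves, Pb = 76.2 - 0.2x and Ps = 30.375 + 0.125x; the wedge Ps − Pb = 26 gives 30.375 + 0.125x − (76.2 - 0.2x) = 26, so x' = 221.
Then Pb = 76.2 − 0.2·221 = 32 and Ps = 30.375 + 0.125·221 = 58.
Buyers' price falls by P* − Pb = 48 − 32 = 16; sellers' price rises by Ps − P* = 58 − 48 = 10.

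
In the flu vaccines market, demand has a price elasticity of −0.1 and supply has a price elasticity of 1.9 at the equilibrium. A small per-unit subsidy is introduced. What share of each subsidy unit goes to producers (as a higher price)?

For a small subsidy around the equilibrium, the benefit split depends on the relative slopes, which at a point are proportional to the elasticities.
Buyer share = εs/(εs + |εd|) = 1.9/(1.9 + 0.1) = 0.95; seller share = |εd|/(εs + |εd|) = 0.05.
So producers capture 0.05 of the subsidy.

Producer share = 0.05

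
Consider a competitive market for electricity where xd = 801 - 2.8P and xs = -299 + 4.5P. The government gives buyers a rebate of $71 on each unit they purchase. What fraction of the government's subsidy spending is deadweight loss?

Pre-subsidy: 801 - 2.8P = -299 + 4.5P gives P* = 11000/73, x* = 27673/73.
With the rebate, buyers effectively pay Pb = Ps − 71, where Ps is the price sellers receive.
Demand in terms of Ps becomes xd = 801 − 2.8(Ps − 71) = 999.8 - 2.8Ps. Setting this equal to supply: 999.8 - 2.8Ps = -299 + 4.5Ps, so Ps = 12988/73.
Buyers pay Pb = 12988/73 − 71 = 7805/73; x' = -299 + 4.5·(12988/73) = 36619/73.
ΔCS = ½(27673/73 + 36619/73)(11000/73 − 7805/73) = 102706470/5329; ΔPS = ½(27673/73 + 36619/73)(12988/73 − 11000/73) = 63906248/5329.
Government spending = 71 × 36619/73 = 2599949/73.
DWL = ½ × 71 × (36619/73 − 27673/73) = 317583/73; fraction = (317583/73) / (2599949/73) = 4473/36619.

DWL / government spending = 4473/36619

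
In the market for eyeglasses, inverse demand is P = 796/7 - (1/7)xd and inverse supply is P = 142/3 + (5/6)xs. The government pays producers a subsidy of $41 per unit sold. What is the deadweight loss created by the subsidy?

Deadweight loss = $861

Pre-subsidy: 796/7 - (1/7)x = 142/3 + (5/6)x gives x* = 68 and P* = 104.
With the subsidy, sellers receive Ps = Pb + 41 for each unit, where Pb is the price buyers pay.
On the curves, Pb = 796/7 - (1/7)x and Ps = 142/3 + (5/6)x; the wedge Ps − Pb = 41 gives 142/3 + (5/6)x − (796/7 - (1/7)x) = 41, so x' = 110.
Then Pb = 796/7 − (1/7)·110 = 98 and Ps = 142/3 + (5/6)·110 = 139.
The subsidy expands output by 110 − 68 = 42 past the efficient level; on those units the gap between marginal cost and willingness to pay runs from 0 up to 41.
DWL = ½ × 41 × 42 = 861.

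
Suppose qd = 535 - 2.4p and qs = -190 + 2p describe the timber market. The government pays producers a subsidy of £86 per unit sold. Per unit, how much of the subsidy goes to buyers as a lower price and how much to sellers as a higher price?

Buyers gain 430/11 per unit; sellers gain 516/11 per unit

Pre-subsidy: 535 - 2.4p = -190 + 2p gives p* = 3625/22, q* = 1535/11.
With the subsidy, sellers receive ps = pb + 86 for each unit, where pb is the price buyers pay.
Supply in terms of pb becomes qs = -190 + 2(pb + 86) = -18 + 2pb. Setting this equal to demand: 535 - 2.4pb = -18 + 2pb, so pb = 2765/22.
Sellers receive ps = 2765/22 + 86 = 4657/22; q' = 535 − 2.4·(2765/22) = 2567/11.
Buyers' price falls by p* − pb = 3625/22 − 2765/22 = 430/11; sellers' price rises by ps − p* = 4657/22 − 3625/22 = 516/11.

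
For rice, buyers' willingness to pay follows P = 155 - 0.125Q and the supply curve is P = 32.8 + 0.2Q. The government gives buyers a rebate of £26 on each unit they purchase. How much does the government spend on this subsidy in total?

Government cost = £11856

Pre-subsidy: 155 - 0.125Q = 32.8 + 0.2Q gives Q* = 376 and P* = 108.
With the rebate, buyers effectively pay Pb = Ps − 26, where Ps is the price sellers receive.
On the curves, Pb = 155 - 0.125Q and Ps = 32.8 + 0.2Q; the wedge Ps − Pb = 26 gives 32.8 + 0.2Q − (155 - 0.125Q) = 26, so Q' = 456.
Then Pb = 155 − 0.125·456 = 98 and Ps = 32.8 + 0.2·456 = 124.
Government outlay = subsidy × quantity = 26 × 456 = 11856.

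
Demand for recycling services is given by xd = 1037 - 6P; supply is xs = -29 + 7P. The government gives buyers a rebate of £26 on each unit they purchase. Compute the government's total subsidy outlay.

Government cost = £16354

Pre-subsidy: 1037 - 6P = -29 + 7P gives P* = 82, x* = 545.
With the rebate, buyers effectively pay Pb = Ps − 26, where Ps is the price sellers receive.
Demand in terms of Ps becomes xd = 1037 − 6(Ps − 26) = 1193 - 6Ps. Setting this equal to supply: 1193 - 6Ps = -29 + 7Ps, so Ps = 94.
Buyers pay Pb = 94 − 26 = 68; x' = -29 + 7·94 = 629.
Government outlay = subsidy × quantity = 26 × 629 = 16354.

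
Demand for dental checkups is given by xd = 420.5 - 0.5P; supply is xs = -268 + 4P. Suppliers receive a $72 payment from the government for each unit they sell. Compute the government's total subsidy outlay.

Pre-subsidy: 420.5 - 0.5P = -268 + 4P gives P* = 153, x* = 344.
With the subsidy, sellers receive Ps = Pb + 72 for each unit, where Pb is the price buyers pay.
Supply in terms of Pb becomes xs = -268 + 4(Pb + 72) = 20 + 4Pb. Setting this equal to demand: 420.5 - 0.5Pb = 20 + 4Pb, so Pb = 89.
Sellers receive Ps = 89 + 72 = 161; x' = 420.5 − 0.5·89 = 376.
Government outlay = subsidy × quantity = 72 × 376 = 27072.

Government cost = $27072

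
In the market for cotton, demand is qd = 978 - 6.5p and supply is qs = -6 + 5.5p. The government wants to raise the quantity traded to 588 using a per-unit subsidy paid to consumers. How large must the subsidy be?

Required subsidy s = 48 per unit

At q = 588, invert demand for the buyer price: pb = (978 − 588)/6.5 = 60; invert supply for the seller price: ps = (588 − (-6))/5.5 = 108.
The subsidy must fill the gap: s = ps − pb = 108 − 60 = 48.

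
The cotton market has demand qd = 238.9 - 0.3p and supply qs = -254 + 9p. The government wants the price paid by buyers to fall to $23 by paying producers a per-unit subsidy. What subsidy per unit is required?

At a buyer price of 23, quantity demanded is 238.9 − 0.3·23 = 232.
Sellers supply 232 only when they receive ps with -254 + 9·ps = 232, i.e. ps = 54.
s = ps − pb = 54 − 23 = 31.

Required subsidy s = $31 per unit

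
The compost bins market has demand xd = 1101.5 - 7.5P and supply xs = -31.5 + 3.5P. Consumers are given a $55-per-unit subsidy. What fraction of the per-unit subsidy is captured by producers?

Pre-subsidy: 1101.5 - 7.5P = -31.5 + 3.5P gives P* = 103, x* = 329.
With the rebate, buyers effectively pay Pb = Ps − 55, where Ps is the price sellers receive.
Demand in terms of Ps becomes xd = 1101.5 − 7.5(Ps − 55) = 1514 - 7.5Ps. Setting this equal to supply: 1514 - 7.5Ps = -31.5 + 3.5Ps, so Ps = 140.5.
Buyers pay Pb = 140.5 − 55 = 85.5; x' = -31.5 + 3.5·140.5 = 460.25.
Buyers' price falls by P* − Pb = 103 − 85.5 = 17.5; sellers' price rises by Ps − P* = 140.5 − 103 = 37.5.
So producers capture 37.5/55 = 15/22 of each unit of subsidy.

Producer share = 15/22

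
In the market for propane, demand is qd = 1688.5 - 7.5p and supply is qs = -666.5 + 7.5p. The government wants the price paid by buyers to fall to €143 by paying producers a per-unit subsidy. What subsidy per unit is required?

At a buyer price of 143, quantity demanded is 1688.5 − 7.5·143 = 616.
Sellers supply 616 only when they receive ps with -666.5 + 7.5·ps = 616, i.e. ps = 171.
s = ps − pb = 171 − 143 = 28.

Required subsidy s = €28 per unit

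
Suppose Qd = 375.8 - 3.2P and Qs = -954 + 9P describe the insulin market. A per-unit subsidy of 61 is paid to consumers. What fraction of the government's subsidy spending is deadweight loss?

DWL / government spending = 8/19

Pre-subsidy: 375.8 - 3.2P = -954 + 9P gives P* = 109, Q* = 27.
With the rebate, buyers effectively pay Pb = Ps − 61, where Ps is the price sellers receive.
Demand in terms of Ps becomes Qd = 375.8 − 3.2(Ps − 61) = 571 - 3.2Ps. Setting this equal to supply: 571 - 3.2Ps = -954 + 9Ps, so Ps = 125.
Buyers pay Pb = 125 − 61 = 64; Q' = -954 + 9·125 = 171.
ΔCS = ½(27 + 171)(109 − 64) = 4455; ΔPS = ½(27 + 171)(125 − 109) = 1584.
Government spending = 61 × 171 = 10431.
DWL = ½ × 61 × (171 − 27) = 4392; fraction = 4392 / 10431 = 8/19.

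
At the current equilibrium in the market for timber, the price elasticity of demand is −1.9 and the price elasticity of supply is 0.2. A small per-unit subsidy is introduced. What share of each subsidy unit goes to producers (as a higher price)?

For a small subsidy around the equilibrium, the benefit split depends on the relative slopes, which at a point are proportional to the elasticities.
Buyer share = εs/(εs + |εd|) = 0.2/(0.2 + 1.9) = 2/21; seller share = |εd|/(εs + |εd|) = 19/21.
So producers capture 19/21 of the subsidy.

Producer share = 19/21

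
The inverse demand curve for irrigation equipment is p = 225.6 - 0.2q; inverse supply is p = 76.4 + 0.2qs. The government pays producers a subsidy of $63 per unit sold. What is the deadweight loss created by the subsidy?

Deadweight loss = $4961.25

Pre-subsidy: 225.6 - 0.2q = 76.4 + 0.2q gives q* = 373 and p* = 151.
With the subsidy, sellers receive ps = pb + 63 for each unit, where pb is the price buyers pay.
On the curves, pb = 225.6 - 0.2q and ps = 76.4 + 0.2q; the wedge ps − pb = 63 gives 76.4 + 0.2q − (225.6 - 0.2q) = 63, so q' = 530.5.
Then pb = 225.6 − 0.2·530.5 = 119.5 and ps = 76.4 + 0.2·530.5 = 182.5.
The subsidy expands output by 530.5 − 373 = 157.5 past the efficient level; on those units the gap between marginal cost and willingness to pay runs from 0 up to 63.
DWL = ½ × 63 × 157.5 = 4961.25.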